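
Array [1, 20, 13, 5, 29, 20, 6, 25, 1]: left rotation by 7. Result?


Left rotate by 7: [25, 1, 1, 20, 13, 5, 29, 20, 6]


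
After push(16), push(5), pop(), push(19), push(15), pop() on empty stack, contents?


push(16) -> [16]
push(5) -> [16, 5]
pop() returns 5 -> [16]
push(19) -> [16, 19]
push(15) -> [16, 19, 15]
pop() returns 15 -> [16, 19]
Final stack (bottom to top): [16, 19]


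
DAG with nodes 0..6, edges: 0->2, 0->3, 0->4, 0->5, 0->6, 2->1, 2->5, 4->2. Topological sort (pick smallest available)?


Kahn's algorithm, process smallest node first
Order: [0, 3, 4, 2, 1, 5, 6]


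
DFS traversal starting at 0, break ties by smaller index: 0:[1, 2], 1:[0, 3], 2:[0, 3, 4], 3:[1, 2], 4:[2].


DFS stack-based: start with [0]
Visit order: [0, 1, 3, 2, 4]


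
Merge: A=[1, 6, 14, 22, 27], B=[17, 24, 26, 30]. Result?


Compare heads, take smaller each step.
Merged: [1, 6, 14, 17, 22, 24, 26, 27, 30]


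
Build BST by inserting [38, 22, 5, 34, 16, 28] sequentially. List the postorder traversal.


Root = 38; build tree by BST insertion.
Postorder traversal: [16, 5, 28, 34, 22, 38]


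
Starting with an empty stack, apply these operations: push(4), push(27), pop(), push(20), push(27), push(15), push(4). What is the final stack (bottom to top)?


push(4) -> [4]
push(27) -> [4, 27]
pop() returns 27 -> [4]
push(20) -> [4, 20]
push(27) -> [4, 20, 27]
push(15) -> [4, 20, 27, 15]
push(4) -> [4, 20, 27, 15, 4]
Final stack (bottom to top): [4, 20, 27, 15, 4]


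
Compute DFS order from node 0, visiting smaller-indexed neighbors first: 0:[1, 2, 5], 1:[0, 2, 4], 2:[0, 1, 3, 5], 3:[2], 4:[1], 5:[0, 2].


DFS stack-based: start with [0]
Visit order: [0, 1, 2, 3, 5, 4]


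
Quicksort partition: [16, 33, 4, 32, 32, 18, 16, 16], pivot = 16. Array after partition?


Elements <= 16 go left of pivot.
Result: [16, 4, 16, 16, 32, 18, 33, 32], pivot at index 3


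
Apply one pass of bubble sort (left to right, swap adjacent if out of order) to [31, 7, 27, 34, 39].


After one pass: [7, 27, 31, 34, 39]


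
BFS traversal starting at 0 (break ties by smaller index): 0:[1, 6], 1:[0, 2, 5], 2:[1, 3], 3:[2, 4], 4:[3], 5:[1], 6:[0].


BFS queue: start with [0]
Visit order: [0, 1, 6, 2, 5, 3, 4]


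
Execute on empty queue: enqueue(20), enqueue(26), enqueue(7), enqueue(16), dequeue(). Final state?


enqueue(20) -> [20]
enqueue(26) -> [20, 26]
enqueue(7) -> [20, 26, 7]
enqueue(16) -> [20, 26, 7, 16]
dequeue() returns 20 -> [26, 7, 16]
Final queue (front to back): [26, 7, 16]


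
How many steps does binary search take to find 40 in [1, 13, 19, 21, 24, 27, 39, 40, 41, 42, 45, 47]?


Search for 40:
[0,11] mid=5 arr[5]=27
[6,11] mid=8 arr[8]=41
[6,7] mid=6 arr[6]=39
[7,7] mid=7 arr[7]=40
Total: 4 comparisons


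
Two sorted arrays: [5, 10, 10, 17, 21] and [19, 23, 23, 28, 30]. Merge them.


Compare heads, take smaller each step.
Merged: [5, 10, 10, 17, 19, 21, 23, 23, 28, 30]


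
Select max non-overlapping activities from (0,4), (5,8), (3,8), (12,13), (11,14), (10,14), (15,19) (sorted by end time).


Greedy: pick earliest-ending, then skip overlaps.
Selected (4 activities): [(0, 4), (5, 8), (12, 13), (15, 19)]


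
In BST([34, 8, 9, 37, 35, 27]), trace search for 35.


BST root = 34
Search for 35: compare at each node
Path: [34, 37, 35]


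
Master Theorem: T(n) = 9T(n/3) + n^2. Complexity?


a=9, b=3, c=2. log_3(9)=2 = c=2. Case 2: O(n^c log n) = O(n^2 log n)
Complexity: O(n^2 log n)


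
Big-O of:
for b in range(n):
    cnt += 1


Per nesting level: O(n) = O(n)
Complexity: O(n)


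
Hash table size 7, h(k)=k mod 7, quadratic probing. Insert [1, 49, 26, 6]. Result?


Insertions: 1->slot 1; 49->slot 0; 26->slot 5; 6->slot 6
Table: [49, 1, None, None, None, 26, 6]


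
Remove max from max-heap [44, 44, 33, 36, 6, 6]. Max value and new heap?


Max = 44
Replace root with last, heapify down
Resulting heap: [44, 36, 33, 6, 6]


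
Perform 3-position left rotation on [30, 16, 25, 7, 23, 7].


Left rotate by 3: [7, 23, 7, 30, 16, 25]


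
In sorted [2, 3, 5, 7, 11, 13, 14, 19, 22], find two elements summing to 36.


Two pointers: lo=0, hi=8
Found pair: (14, 22) summing to 36


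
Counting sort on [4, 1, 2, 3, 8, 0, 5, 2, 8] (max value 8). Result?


Count array: [1, 1, 2, 1, 1, 1, 0, 0, 2]
Reconstruct: [0, 1, 2, 2, 3, 4, 5, 8, 8]


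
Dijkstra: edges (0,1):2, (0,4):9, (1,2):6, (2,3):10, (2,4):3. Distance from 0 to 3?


Dijkstra from 0:
Distances: {0: 0, 1: 2, 2: 8, 3: 18, 4: 9}
Shortest distance to 3 = 18, path = [0, 1, 2, 3]


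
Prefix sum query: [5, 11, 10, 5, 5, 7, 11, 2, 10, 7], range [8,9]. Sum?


Prefix sums: [0, 5, 16, 26, 31, 36, 43, 54, 56, 66, 73]
Sum[8..9] = prefix[10] - prefix[8] = 73 - 56 = 17


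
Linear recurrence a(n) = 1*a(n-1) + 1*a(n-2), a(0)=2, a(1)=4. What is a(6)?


Build bottom-up:
...a(4)=16, a(5)=26, a(6)=1*26+1*16=42


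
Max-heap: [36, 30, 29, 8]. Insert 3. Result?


Append 3: [36, 30, 29, 8, 3]
Bubble up: no swaps needed
Result: [36, 30, 29, 8, 3]


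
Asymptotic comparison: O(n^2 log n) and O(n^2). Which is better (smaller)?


quadratic grows slower than n^2 log n
O(n^2) is asymptotically smaller; O(n^2 log n) grows faster


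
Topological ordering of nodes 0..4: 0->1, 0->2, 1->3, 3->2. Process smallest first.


Kahn's algorithm, process smallest node first
Order: [0, 1, 3, 2, 4]


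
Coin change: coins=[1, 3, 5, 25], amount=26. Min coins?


dp[0]=0; dp[i]=1+min(dp[i-c] for c in coins)
...dp[21]=5, dp[22]=6, dp[23]=5, dp[24]=6, dp[25]=1, dp[26]=2
Minimum coins for 26 = 2


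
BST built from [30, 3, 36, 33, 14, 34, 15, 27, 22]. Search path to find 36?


BST root = 30
Search for 36: compare at each node
Path: [30, 36]


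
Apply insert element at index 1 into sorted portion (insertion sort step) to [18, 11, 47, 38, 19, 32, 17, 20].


After one pass: [11, 18, 47, 38, 19, 32, 17, 20]


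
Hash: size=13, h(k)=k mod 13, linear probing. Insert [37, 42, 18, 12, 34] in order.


Insertions: 37->slot 11; 42->slot 3; 18->slot 5; 12->slot 12; 34->slot 8
Table: [None, None, None, 42, None, 18, None, None, 34, None, None, 37, 12]


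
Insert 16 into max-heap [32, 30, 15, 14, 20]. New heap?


Append 16: [32, 30, 15, 14, 20, 16]
Bubble up: swap idx 5(16) with idx 2(15)
Result: [32, 30, 16, 14, 20, 15]


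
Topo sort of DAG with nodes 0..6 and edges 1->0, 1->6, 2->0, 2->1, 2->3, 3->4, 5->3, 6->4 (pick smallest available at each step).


Kahn's algorithm, process smallest node first
Order: [2, 1, 0, 5, 3, 6, 4]


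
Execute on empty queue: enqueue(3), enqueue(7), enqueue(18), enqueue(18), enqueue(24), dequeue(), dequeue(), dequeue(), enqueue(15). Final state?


enqueue(3) -> [3]
enqueue(7) -> [3, 7]
enqueue(18) -> [3, 7, 18]
enqueue(18) -> [3, 7, 18, 18]
enqueue(24) -> [3, 7, 18, 18, 24]
dequeue() returns 3 -> [7, 18, 18, 24]
dequeue() returns 7 -> [18, 18, 24]
dequeue() returns 18 -> [18, 24]
enqueue(15) -> [18, 24, 15]
Final queue (front to back): [18, 24, 15]


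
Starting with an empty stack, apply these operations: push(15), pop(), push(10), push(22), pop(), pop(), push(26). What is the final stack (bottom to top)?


push(15) -> [15]
pop() returns 15 -> []
push(10) -> [10]
push(22) -> [10, 22]
pop() returns 22 -> [10]
pop() returns 10 -> []
push(26) -> [26]
Final stack (bottom to top): [26]


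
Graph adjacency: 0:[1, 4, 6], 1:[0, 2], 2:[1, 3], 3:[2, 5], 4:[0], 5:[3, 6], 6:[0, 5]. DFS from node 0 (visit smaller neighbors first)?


DFS stack-based: start with [0]
Visit order: [0, 1, 2, 3, 5, 6, 4]


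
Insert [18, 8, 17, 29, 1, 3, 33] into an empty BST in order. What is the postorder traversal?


Root = 18; build tree by BST insertion.
Postorder traversal: [3, 1, 17, 8, 33, 29, 18]


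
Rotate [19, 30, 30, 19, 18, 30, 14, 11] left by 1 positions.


Left rotate by 1: [30, 30, 19, 18, 30, 14, 11, 19]


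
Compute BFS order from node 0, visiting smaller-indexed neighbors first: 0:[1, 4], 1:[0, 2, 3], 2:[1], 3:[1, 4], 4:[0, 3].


BFS queue: start with [0]
Visit order: [0, 1, 4, 2, 3]


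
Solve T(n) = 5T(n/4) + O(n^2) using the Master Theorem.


a=5, b=4, c=2. log_4(5)=1.161 < c=2. Case 3: O(n^c) = O(n^2)
Complexity: O(n^2)


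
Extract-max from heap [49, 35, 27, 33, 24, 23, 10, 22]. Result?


Max = 49
Replace root with last, heapify down
Resulting heap: [35, 33, 27, 22, 24, 23, 10]


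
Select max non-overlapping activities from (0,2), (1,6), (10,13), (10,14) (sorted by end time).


Greedy: pick earliest-ending, then skip overlaps.
Selected (2 activities): [(0, 2), (10, 13)]


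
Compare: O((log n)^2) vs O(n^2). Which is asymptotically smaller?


polylogarithmic grows slower than quadratic
O((log n)^2) is asymptotically smaller; O(n^2) grows faster


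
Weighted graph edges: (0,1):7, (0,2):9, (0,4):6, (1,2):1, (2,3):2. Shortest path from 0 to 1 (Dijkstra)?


Dijkstra from 0:
Distances: {0: 0, 1: 7, 2: 8, 3: 10, 4: 6}
Shortest distance to 1 = 7, path = [0, 1]


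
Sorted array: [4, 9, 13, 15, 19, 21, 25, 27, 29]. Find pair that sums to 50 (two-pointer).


Two pointers: lo=0, hi=8
Found pair: (21, 29) summing to 50


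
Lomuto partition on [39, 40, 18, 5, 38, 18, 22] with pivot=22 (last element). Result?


Elements <= 22 go left of pivot.
Result: [18, 5, 18, 22, 38, 39, 40], pivot at index 3


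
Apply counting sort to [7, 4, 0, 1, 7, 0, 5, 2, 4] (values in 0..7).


Count array: [2, 1, 1, 0, 2, 1, 0, 2]
Reconstruct: [0, 0, 1, 2, 4, 4, 5, 7, 7]


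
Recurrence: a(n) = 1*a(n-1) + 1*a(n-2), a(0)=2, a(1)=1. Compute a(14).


Build bottom-up:
...a(12)=322, a(13)=521, a(14)=1*521+1*322=843


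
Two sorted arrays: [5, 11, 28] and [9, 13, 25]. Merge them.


Compare heads, take smaller each step.
Merged: [5, 9, 11, 13, 25, 28]


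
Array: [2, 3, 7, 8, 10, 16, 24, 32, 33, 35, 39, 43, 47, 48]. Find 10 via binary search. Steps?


Search for 10:
[0,13] mid=6 arr[6]=24
[0,5] mid=2 arr[2]=7
[3,5] mid=4 arr[4]=10
Total: 3 comparisons


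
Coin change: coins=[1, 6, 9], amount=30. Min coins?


dp[0]=0; dp[i]=1+min(dp[i-c] for c in coins)
...dp[25]=4, dp[26]=5, dp[27]=3, dp[28]=4, dp[29]=5, dp[30]=4
Minimum coins for 30 = 4


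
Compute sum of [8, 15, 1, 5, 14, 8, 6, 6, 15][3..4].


Prefix sums: [0, 8, 23, 24, 29, 43, 51, 57, 63, 78]
Sum[3..4] = prefix[5] - prefix[3] = 43 - 24 = 19


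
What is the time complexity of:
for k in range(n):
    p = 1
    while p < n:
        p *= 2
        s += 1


Per nesting level: O(n) * O(log n) = O(n log n)
Complexity: O(n log n)


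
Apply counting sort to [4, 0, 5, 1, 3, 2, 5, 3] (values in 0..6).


Count array: [1, 1, 1, 2, 1, 2, 0]
Reconstruct: [0, 1, 2, 3, 3, 4, 5, 5]


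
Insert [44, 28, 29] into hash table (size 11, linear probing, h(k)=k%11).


Insertions: 44->slot 0; 28->slot 6; 29->slot 7
Table: [44, None, None, None, None, None, 28, 29, None, None, None]


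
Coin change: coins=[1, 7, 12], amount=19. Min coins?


dp[0]=0; dp[i]=1+min(dp[i-c] for c in coins)
...dp[14]=2, dp[15]=3, dp[16]=4, dp[17]=5, dp[18]=6, dp[19]=2
Minimum coins for 19 = 2


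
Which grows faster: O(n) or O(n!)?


linear grows slower than factorial
O(n) is asymptotically smaller; O(n!) grows faster


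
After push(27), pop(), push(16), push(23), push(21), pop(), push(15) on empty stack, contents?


push(27) -> [27]
pop() returns 27 -> []
push(16) -> [16]
push(23) -> [16, 23]
push(21) -> [16, 23, 21]
pop() returns 21 -> [16, 23]
push(15) -> [16, 23, 15]
Final stack (bottom to top): [16, 23, 15]


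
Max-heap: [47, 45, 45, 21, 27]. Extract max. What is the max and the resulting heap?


Max = 47
Replace root with last, heapify down
Resulting heap: [45, 27, 45, 21]


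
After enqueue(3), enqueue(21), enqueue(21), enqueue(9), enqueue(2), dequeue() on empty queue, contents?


enqueue(3) -> [3]
enqueue(21) -> [3, 21]
enqueue(21) -> [3, 21, 21]
enqueue(9) -> [3, 21, 21, 9]
enqueue(2) -> [3, 21, 21, 9, 2]
dequeue() returns 3 -> [21, 21, 9, 2]
Final queue (front to back): [21, 21, 9, 2]


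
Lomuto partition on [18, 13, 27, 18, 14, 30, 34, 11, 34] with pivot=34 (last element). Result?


Elements <= 34 go left of pivot.
Result: [18, 13, 27, 18, 14, 30, 34, 11, 34], pivot at index 8


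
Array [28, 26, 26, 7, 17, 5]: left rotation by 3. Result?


Left rotate by 3: [7, 17, 5, 28, 26, 26]


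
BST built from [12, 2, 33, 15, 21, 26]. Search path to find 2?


BST root = 12
Search for 2: compare at each node
Path: [12, 2]


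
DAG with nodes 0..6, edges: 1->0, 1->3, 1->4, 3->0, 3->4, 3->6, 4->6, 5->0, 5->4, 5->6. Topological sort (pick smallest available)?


Kahn's algorithm, process smallest node first
Order: [1, 2, 3, 5, 0, 4, 6]


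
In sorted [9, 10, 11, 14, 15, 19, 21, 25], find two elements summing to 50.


Two pointers: lo=0, hi=7
No pair sums to 50


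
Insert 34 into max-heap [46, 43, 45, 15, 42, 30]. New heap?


Append 34: [46, 43, 45, 15, 42, 30, 34]
Bubble up: no swaps needed
Result: [46, 43, 45, 15, 42, 30, 34]


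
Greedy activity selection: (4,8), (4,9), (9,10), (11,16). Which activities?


Greedy: pick earliest-ending, then skip overlaps.
Selected (3 activities): [(4, 8), (9, 10), (11, 16)]


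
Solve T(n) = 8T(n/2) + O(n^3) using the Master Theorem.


a=8, b=2, c=3. log_2(8)=3 = c=3. Case 2: O(n^c log n) = O(n^3 log n)
Complexity: O(n^3 log n)


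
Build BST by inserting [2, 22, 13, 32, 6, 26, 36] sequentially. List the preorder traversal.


Root = 2; build tree by BST insertion.
Preorder traversal: [2, 22, 13, 6, 32, 26, 36]


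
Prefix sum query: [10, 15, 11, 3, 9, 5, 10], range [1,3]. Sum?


Prefix sums: [0, 10, 25, 36, 39, 48, 53, 63]
Sum[1..3] = prefix[4] - prefix[1] = 39 - 10 = 29


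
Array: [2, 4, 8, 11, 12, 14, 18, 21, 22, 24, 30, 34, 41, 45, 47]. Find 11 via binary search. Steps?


Search for 11:
[0,14] mid=7 arr[7]=21
[0,6] mid=3 arr[3]=11
Total: 2 comparisons


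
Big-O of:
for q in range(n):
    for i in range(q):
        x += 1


Per nesting level: O(n) * O(n) [triangular over q] = O(n^2)
Complexity: O(n^2)


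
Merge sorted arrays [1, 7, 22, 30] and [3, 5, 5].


Compare heads, take smaller each step.
Merged: [1, 3, 5, 5, 7, 22, 30]


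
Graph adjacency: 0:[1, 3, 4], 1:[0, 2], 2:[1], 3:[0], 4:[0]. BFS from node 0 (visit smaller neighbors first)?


BFS queue: start with [0]
Visit order: [0, 1, 3, 4, 2]


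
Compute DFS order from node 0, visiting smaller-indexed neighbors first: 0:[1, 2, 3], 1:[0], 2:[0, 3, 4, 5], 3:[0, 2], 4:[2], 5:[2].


DFS stack-based: start with [0]
Visit order: [0, 1, 2, 3, 4, 5]


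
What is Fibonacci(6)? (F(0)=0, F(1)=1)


F(n)=F(n-1)+F(n-2)
...F(4)=3, F(5)=5, F(6)=8


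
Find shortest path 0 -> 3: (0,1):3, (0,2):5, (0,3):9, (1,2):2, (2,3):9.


Dijkstra from 0:
Distances: {0: 0, 1: 3, 2: 5, 3: 9}
Shortest distance to 3 = 9, path = [0, 3]


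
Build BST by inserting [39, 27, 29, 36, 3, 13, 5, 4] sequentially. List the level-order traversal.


Root = 39; build tree by BST insertion.
Level-Order traversal: [39, 27, 3, 29, 13, 36, 5, 4]


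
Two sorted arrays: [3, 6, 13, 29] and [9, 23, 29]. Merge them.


Compare heads, take smaller each step.
Merged: [3, 6, 9, 13, 23, 29, 29]


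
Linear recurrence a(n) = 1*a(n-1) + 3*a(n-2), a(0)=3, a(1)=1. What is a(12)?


Build bottom-up:
...a(10)=5731, a(11)=13114, a(12)=1*13114+3*5731=30307


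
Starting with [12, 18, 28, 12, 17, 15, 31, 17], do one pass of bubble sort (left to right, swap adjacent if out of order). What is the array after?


After one pass: [12, 18, 12, 17, 15, 28, 17, 31]


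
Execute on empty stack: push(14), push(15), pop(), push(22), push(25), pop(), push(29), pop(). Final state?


push(14) -> [14]
push(15) -> [14, 15]
pop() returns 15 -> [14]
push(22) -> [14, 22]
push(25) -> [14, 22, 25]
pop() returns 25 -> [14, 22]
push(29) -> [14, 22, 29]
pop() returns 29 -> [14, 22]
Final stack (bottom to top): [14, 22]


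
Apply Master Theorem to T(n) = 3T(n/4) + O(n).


a=3, b=4, c=1. log_4(3)=0.792 < c=1. Case 3: O(n^c) = O(n)
Complexity: O(n)


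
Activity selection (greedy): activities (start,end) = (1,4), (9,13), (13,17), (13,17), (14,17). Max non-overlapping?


Greedy: pick earliest-ending, then skip overlaps.
Selected (3 activities): [(1, 4), (9, 13), (13, 17)]


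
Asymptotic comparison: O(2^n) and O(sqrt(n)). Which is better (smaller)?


sublinear grows slower than exponential
O(sqrt(n)) is asymptotically smaller; O(2^n) grows faster


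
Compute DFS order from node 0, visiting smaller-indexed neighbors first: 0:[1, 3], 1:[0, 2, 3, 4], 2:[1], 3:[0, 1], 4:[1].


DFS stack-based: start with [0]
Visit order: [0, 1, 2, 3, 4]


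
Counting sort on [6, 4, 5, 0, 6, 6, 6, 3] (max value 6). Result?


Count array: [1, 0, 0, 1, 1, 1, 4]
Reconstruct: [0, 3, 4, 5, 6, 6, 6, 6]


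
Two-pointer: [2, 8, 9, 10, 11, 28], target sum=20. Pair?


Two pointers: lo=0, hi=5
Found pair: (9, 11) summing to 20


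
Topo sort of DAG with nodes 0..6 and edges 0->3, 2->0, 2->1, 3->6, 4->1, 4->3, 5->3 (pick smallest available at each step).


Kahn's algorithm, process smallest node first
Order: [2, 0, 4, 1, 5, 3, 6]


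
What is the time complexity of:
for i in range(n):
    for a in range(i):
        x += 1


Per nesting level: O(n) * O(n) [triangular over i] = O(n^2)
Complexity: O(n^2)


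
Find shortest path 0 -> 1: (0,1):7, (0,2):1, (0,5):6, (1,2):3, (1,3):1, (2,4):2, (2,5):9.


Dijkstra from 0:
Distances: {0: 0, 1: 4, 2: 1, 3: 5, 4: 3, 5: 6}
Shortest distance to 1 = 4, path = [0, 2, 1]


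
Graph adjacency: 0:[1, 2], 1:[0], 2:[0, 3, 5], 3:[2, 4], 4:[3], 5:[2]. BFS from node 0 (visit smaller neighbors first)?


BFS queue: start with [0]
Visit order: [0, 1, 2, 3, 5, 4]


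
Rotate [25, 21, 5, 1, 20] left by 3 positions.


Left rotate by 3: [1, 20, 25, 21, 5]


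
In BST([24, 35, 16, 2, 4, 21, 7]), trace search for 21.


BST root = 24
Search for 21: compare at each node
Path: [24, 16, 21]


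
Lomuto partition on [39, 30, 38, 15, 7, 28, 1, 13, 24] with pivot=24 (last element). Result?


Elements <= 24 go left of pivot.
Result: [15, 7, 1, 13, 24, 28, 38, 39, 30], pivot at index 4


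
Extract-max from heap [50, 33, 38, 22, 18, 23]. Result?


Max = 50
Replace root with last, heapify down
Resulting heap: [38, 33, 23, 22, 18]


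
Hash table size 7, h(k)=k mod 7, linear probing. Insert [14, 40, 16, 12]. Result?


Insertions: 14->slot 0; 40->slot 5; 16->slot 2; 12->slot 6
Table: [14, None, 16, None, None, 40, 12]


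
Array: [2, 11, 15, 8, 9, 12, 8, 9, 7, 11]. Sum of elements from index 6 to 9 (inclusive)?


Prefix sums: [0, 2, 13, 28, 36, 45, 57, 65, 74, 81, 92]
Sum[6..9] = prefix[10] - prefix[6] = 92 - 57 = 35


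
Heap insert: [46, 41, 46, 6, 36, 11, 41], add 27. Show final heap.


Append 27: [46, 41, 46, 6, 36, 11, 41, 27]
Bubble up: swap idx 7(27) with idx 3(6)
Result: [46, 41, 46, 27, 36, 11, 41, 6]


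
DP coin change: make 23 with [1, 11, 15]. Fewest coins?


dp[0]=0; dp[i]=1+min(dp[i-c] for c in coins)
...dp[18]=4, dp[19]=5, dp[20]=6, dp[21]=7, dp[22]=2, dp[23]=3
Minimum coins for 23 = 3


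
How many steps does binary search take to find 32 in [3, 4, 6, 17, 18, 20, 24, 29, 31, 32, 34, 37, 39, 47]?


Search for 32:
[0,13] mid=6 arr[6]=24
[7,13] mid=10 arr[10]=34
[7,9] mid=8 arr[8]=31
[9,9] mid=9 arr[9]=32
Total: 4 comparisons


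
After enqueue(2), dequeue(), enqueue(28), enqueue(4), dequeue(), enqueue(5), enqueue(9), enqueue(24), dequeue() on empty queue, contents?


enqueue(2) -> [2]
dequeue() returns 2 -> []
enqueue(28) -> [28]
enqueue(4) -> [28, 4]
dequeue() returns 28 -> [4]
enqueue(5) -> [4, 5]
enqueue(9) -> [4, 5, 9]
enqueue(24) -> [4, 5, 9, 24]
dequeue() returns 4 -> [5, 9, 24]
Final queue (front to back): [5, 9, 24]


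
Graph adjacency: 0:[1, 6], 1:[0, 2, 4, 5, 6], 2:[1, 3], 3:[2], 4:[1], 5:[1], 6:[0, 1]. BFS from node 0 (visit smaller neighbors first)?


BFS queue: start with [0]
Visit order: [0, 1, 6, 2, 4, 5, 3]


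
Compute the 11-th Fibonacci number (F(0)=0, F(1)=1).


F(n)=F(n-1)+F(n-2)
...F(9)=34, F(10)=55, F(11)=89


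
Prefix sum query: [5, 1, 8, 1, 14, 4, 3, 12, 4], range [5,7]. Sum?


Prefix sums: [0, 5, 6, 14, 15, 29, 33, 36, 48, 52]
Sum[5..7] = prefix[8] - prefix[5] = 48 - 29 = 19


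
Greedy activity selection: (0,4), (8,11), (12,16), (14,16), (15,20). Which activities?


Greedy: pick earliest-ending, then skip overlaps.
Selected (3 activities): [(0, 4), (8, 11), (12, 16)]


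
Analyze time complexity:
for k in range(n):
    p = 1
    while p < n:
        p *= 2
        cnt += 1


Per nesting level: O(n) * O(log n) = O(n log n)
Complexity: O(n log n)


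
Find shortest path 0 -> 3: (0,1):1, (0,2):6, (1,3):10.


Dijkstra from 0:
Distances: {0: 0, 1: 1, 2: 6, 3: 11}
Shortest distance to 3 = 11, path = [0, 1, 3]


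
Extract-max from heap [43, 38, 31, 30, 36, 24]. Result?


Max = 43
Replace root with last, heapify down
Resulting heap: [38, 36, 31, 30, 24]


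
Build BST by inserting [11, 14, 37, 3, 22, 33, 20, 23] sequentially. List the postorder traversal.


Root = 11; build tree by BST insertion.
Postorder traversal: [3, 20, 23, 33, 22, 37, 14, 11]


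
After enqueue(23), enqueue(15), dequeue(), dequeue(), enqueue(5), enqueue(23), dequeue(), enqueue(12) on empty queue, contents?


enqueue(23) -> [23]
enqueue(15) -> [23, 15]
dequeue() returns 23 -> [15]
dequeue() returns 15 -> []
enqueue(5) -> [5]
enqueue(23) -> [5, 23]
dequeue() returns 5 -> [23]
enqueue(12) -> [23, 12]
Final queue (front to back): [23, 12]


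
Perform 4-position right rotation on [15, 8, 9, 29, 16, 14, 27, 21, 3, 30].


Right rotate by 4: [27, 21, 3, 30, 15, 8, 9, 29, 16, 14]


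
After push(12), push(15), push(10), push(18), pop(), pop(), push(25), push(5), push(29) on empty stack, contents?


push(12) -> [12]
push(15) -> [12, 15]
push(10) -> [12, 15, 10]
push(18) -> [12, 15, 10, 18]
pop() returns 18 -> [12, 15, 10]
pop() returns 10 -> [12, 15]
push(25) -> [12, 15, 25]
push(5) -> [12, 15, 25, 5]
push(29) -> [12, 15, 25, 5, 29]
Final stack (bottom to top): [12, 15, 25, 5, 29]


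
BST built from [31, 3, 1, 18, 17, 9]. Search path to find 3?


BST root = 31
Search for 3: compare at each node
Path: [31, 3]


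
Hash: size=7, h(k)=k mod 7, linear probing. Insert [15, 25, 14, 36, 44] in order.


Insertions: 15->slot 1; 25->slot 4; 14->slot 0; 36->slot 2; 44->slot 3
Table: [14, 15, 36, 44, 25, None, None]


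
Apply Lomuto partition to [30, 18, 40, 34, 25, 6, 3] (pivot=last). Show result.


Elements <= 3 go left of pivot.
Result: [3, 18, 40, 34, 25, 6, 30], pivot at index 0


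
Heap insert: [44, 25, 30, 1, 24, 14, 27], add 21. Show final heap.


Append 21: [44, 25, 30, 1, 24, 14, 27, 21]
Bubble up: swap idx 7(21) with idx 3(1)
Result: [44, 25, 30, 21, 24, 14, 27, 1]


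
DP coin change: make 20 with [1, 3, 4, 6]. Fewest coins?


dp[0]=0; dp[i]=1+min(dp[i-c] for c in coins)
...dp[15]=3, dp[16]=3, dp[17]=4, dp[18]=3, dp[19]=4, dp[20]=4
Minimum coins for 20 = 4


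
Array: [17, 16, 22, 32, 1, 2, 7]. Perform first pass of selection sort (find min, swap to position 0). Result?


After one pass: [1, 16, 22, 32, 17, 2, 7]


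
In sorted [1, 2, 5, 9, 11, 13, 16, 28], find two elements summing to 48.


Two pointers: lo=0, hi=7
No pair sums to 48


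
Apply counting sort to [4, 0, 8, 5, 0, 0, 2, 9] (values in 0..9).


Count array: [3, 0, 1, 0, 1, 1, 0, 0, 1, 1]
Reconstruct: [0, 0, 0, 2, 4, 5, 8, 9]


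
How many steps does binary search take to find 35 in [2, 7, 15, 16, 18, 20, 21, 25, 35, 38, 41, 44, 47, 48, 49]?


Search for 35:
[0,14] mid=7 arr[7]=25
[8,14] mid=11 arr[11]=44
[8,10] mid=9 arr[9]=38
[8,8] mid=8 arr[8]=35
Total: 4 comparisons


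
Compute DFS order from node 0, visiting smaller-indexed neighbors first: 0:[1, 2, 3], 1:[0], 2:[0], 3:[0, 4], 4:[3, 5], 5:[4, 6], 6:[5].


DFS stack-based: start with [0]
Visit order: [0, 1, 2, 3, 4, 5, 6]


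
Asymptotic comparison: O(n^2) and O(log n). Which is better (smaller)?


logarithmic grows slower than quadratic
O(log n) is asymptotically smaller; O(n^2) grows faster


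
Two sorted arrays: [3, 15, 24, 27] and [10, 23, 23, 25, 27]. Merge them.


Compare heads, take smaller each step.
Merged: [3, 10, 15, 23, 23, 24, 25, 27, 27]


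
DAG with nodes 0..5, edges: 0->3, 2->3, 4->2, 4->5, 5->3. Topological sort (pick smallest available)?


Kahn's algorithm, process smallest node first
Order: [0, 1, 4, 2, 5, 3]


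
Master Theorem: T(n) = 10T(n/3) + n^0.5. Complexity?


a=10, b=3, c=0.5. log_3(10)=2.096 > c=0.5. Case 1: O(n^log_b(a)) = O(n^2.096)
Complexity: O(n^2.096)


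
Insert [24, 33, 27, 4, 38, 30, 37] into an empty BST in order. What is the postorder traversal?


Root = 24; build tree by BST insertion.
Postorder traversal: [4, 30, 27, 37, 38, 33, 24]


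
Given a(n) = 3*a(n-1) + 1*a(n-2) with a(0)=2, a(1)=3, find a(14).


Build bottom-up:
...a(12)=1684802, a(13)=5564523, a(14)=3*5564523+1*1684802=18378371


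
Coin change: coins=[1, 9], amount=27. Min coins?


dp[0]=0; dp[i]=1+min(dp[i-c] for c in coins)
...dp[22]=6, dp[23]=7, dp[24]=8, dp[25]=9, dp[26]=10, dp[27]=3
Minimum coins for 27 = 3


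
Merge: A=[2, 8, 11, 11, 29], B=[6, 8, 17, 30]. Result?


Compare heads, take smaller each step.
Merged: [2, 6, 8, 8, 11, 11, 17, 29, 30]


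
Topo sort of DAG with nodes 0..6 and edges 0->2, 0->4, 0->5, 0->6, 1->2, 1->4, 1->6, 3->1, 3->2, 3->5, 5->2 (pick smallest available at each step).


Kahn's algorithm, process smallest node first
Order: [0, 3, 1, 4, 5, 2, 6]


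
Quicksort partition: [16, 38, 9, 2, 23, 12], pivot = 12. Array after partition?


Elements <= 12 go left of pivot.
Result: [9, 2, 12, 38, 23, 16], pivot at index 2


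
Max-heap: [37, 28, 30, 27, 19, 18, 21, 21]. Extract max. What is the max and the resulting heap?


Max = 37
Replace root with last, heapify down
Resulting heap: [30, 28, 21, 27, 19, 18, 21]


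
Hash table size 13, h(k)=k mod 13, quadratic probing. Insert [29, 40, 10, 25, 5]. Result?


Insertions: 29->slot 3; 40->slot 1; 10->slot 10; 25->slot 12; 5->slot 5
Table: [None, 40, None, 29, None, 5, None, None, None, None, 10, None, 25]


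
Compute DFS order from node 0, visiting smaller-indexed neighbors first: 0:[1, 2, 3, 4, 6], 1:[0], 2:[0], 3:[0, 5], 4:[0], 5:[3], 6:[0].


DFS stack-based: start with [0]
Visit order: [0, 1, 2, 3, 5, 4, 6]


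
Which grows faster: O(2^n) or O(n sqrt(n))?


n^1.5 grows slower than exponential
O(n sqrt(n)) is asymptotically smaller; O(2^n) grows faster


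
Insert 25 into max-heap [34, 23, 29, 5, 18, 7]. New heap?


Append 25: [34, 23, 29, 5, 18, 7, 25]
Bubble up: no swaps needed
Result: [34, 23, 29, 5, 18, 7, 25]


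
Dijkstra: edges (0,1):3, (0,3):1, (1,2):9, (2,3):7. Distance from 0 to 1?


Dijkstra from 0:
Distances: {0: 0, 1: 3, 2: 8, 3: 1}
Shortest distance to 1 = 3, path = [0, 1]


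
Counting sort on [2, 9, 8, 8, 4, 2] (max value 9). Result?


Count array: [0, 0, 2, 0, 1, 0, 0, 0, 2, 1]
Reconstruct: [2, 2, 4, 8, 8, 9]


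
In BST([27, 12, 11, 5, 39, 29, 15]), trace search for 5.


BST root = 27
Search for 5: compare at each node
Path: [27, 12, 11, 5]


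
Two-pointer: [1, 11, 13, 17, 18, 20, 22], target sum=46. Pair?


Two pointers: lo=0, hi=6
No pair sums to 46


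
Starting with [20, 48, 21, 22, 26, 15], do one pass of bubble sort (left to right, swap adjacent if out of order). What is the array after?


After one pass: [20, 21, 22, 26, 15, 48]


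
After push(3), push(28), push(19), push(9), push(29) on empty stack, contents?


push(3) -> [3]
push(28) -> [3, 28]
push(19) -> [3, 28, 19]
push(9) -> [3, 28, 19, 9]
push(29) -> [3, 28, 19, 9, 29]
Final stack (bottom to top): [3, 28, 19, 9, 29]


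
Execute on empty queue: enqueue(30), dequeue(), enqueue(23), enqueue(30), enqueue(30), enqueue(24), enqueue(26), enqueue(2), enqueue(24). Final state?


enqueue(30) -> [30]
dequeue() returns 30 -> []
enqueue(23) -> [23]
enqueue(30) -> [23, 30]
enqueue(30) -> [23, 30, 30]
enqueue(24) -> [23, 30, 30, 24]
enqueue(26) -> [23, 30, 30, 24, 26]
enqueue(2) -> [23, 30, 30, 24, 26, 2]
enqueue(24) -> [23, 30, 30, 24, 26, 2, 24]
Final queue (front to back): [23, 30, 30, 24, 26, 2, 24]


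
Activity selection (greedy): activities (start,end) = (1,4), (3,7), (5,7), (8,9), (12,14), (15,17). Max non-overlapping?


Greedy: pick earliest-ending, then skip overlaps.
Selected (5 activities): [(1, 4), (5, 7), (8, 9), (12, 14), (15, 17)]


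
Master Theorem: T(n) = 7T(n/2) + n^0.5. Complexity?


a=7, b=2, c=0.5. log_2(7)=2.807 > c=0.5. Case 1: O(n^log_b(a)) = O(n^2.807)
Complexity: O(n^2.807)


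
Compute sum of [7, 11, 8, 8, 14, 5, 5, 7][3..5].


Prefix sums: [0, 7, 18, 26, 34, 48, 53, 58, 65]
Sum[3..5] = prefix[6] - prefix[3] = 53 - 26 = 27


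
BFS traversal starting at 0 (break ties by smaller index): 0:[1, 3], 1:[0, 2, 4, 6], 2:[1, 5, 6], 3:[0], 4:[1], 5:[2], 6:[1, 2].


BFS queue: start with [0]
Visit order: [0, 1, 3, 2, 4, 6, 5]


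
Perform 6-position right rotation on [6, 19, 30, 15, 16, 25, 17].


Right rotate by 6: [19, 30, 15, 16, 25, 17, 6]


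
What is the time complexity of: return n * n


Analysis: constant-time operation, no loop
Complexity: O(1)


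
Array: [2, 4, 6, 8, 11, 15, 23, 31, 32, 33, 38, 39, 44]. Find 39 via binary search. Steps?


Search for 39:
[0,12] mid=6 arr[6]=23
[7,12] mid=9 arr[9]=33
[10,12] mid=11 arr[11]=39
Total: 3 comparisons


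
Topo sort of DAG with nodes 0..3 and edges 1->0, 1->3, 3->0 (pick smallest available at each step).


Kahn's algorithm, process smallest node first
Order: [1, 2, 3, 0]


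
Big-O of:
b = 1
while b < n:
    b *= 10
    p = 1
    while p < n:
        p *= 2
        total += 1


Per nesting level: O(log n) * O(log n) = O((log n)^2)
Complexity: O((log n)^2)


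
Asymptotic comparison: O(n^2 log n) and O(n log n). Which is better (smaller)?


linearithmic grows slower than n^2 log n
O(n log n) is asymptotically smaller; O(n^2 log n) grows faster


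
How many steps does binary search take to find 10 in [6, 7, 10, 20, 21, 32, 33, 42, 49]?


Search for 10:
[0,8] mid=4 arr[4]=21
[0,3] mid=1 arr[1]=7
[2,3] mid=2 arr[2]=10
Total: 3 comparisons


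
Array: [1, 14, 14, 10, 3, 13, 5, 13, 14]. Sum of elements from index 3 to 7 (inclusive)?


Prefix sums: [0, 1, 15, 29, 39, 42, 55, 60, 73, 87]
Sum[3..7] = prefix[8] - prefix[3] = 73 - 29 = 44


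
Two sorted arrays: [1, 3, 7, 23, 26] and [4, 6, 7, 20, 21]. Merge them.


Compare heads, take smaller each step.
Merged: [1, 3, 4, 6, 7, 7, 20, 21, 23, 26]


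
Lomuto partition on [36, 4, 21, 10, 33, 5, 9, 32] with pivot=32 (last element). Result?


Elements <= 32 go left of pivot.
Result: [4, 21, 10, 5, 9, 32, 33, 36], pivot at index 5


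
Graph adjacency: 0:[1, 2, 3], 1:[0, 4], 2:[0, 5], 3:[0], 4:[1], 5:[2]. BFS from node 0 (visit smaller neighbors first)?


BFS queue: start with [0]
Visit order: [0, 1, 2, 3, 4, 5]


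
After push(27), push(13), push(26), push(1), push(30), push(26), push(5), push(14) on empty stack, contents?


push(27) -> [27]
push(13) -> [27, 13]
push(26) -> [27, 13, 26]
push(1) -> [27, 13, 26, 1]
push(30) -> [27, 13, 26, 1, 30]
push(26) -> [27, 13, 26, 1, 30, 26]
push(5) -> [27, 13, 26, 1, 30, 26, 5]
push(14) -> [27, 13, 26, 1, 30, 26, 5, 14]
Final stack (bottom to top): [27, 13, 26, 1, 30, 26, 5, 14]


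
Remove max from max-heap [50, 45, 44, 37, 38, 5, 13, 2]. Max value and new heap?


Max = 50
Replace root with last, heapify down
Resulting heap: [45, 38, 44, 37, 2, 5, 13]


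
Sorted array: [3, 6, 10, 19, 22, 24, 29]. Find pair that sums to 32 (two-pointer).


Two pointers: lo=0, hi=6
Found pair: (3, 29) summing to 32


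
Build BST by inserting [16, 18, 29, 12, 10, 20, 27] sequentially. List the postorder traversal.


Root = 16; build tree by BST insertion.
Postorder traversal: [10, 12, 27, 20, 29, 18, 16]


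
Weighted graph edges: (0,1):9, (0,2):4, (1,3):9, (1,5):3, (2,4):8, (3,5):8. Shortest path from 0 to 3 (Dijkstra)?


Dijkstra from 0:
Distances: {0: 0, 1: 9, 2: 4, 3: 18, 4: 12, 5: 12}
Shortest distance to 3 = 18, path = [0, 1, 3]


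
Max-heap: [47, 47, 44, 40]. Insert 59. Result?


Append 59: [47, 47, 44, 40, 59]
Bubble up: swap idx 4(59) with idx 1(47); swap idx 1(59) with idx 0(47)
Result: [59, 47, 44, 40, 47]


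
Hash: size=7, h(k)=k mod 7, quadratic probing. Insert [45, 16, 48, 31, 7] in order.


Insertions: 45->slot 3; 16->slot 2; 48->slot 6; 31->slot 4; 7->slot 0
Table: [7, None, 16, 45, 31, None, 48]


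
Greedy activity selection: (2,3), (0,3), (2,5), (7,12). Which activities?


Greedy: pick earliest-ending, then skip overlaps.
Selected (2 activities): [(2, 3), (7, 12)]


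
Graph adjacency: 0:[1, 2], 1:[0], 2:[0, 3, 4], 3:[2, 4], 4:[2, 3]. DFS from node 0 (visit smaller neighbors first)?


DFS stack-based: start with [0]
Visit order: [0, 1, 2, 3, 4]


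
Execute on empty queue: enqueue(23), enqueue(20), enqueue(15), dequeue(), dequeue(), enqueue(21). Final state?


enqueue(23) -> [23]
enqueue(20) -> [23, 20]
enqueue(15) -> [23, 20, 15]
dequeue() returns 23 -> [20, 15]
dequeue() returns 20 -> [15]
enqueue(21) -> [15, 21]
Final queue (front to back): [15, 21]


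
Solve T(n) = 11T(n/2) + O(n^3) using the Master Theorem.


a=11, b=2, c=3. log_2(11)=3.459 > c=3. Case 1: O(n^log_b(a)) = O(n^3.459)
Complexity: O(n^3.459)


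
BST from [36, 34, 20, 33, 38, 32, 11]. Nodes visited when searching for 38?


BST root = 36
Search for 38: compare at each node
Path: [36, 38]


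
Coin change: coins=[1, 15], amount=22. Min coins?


dp[0]=0; dp[i]=1+min(dp[i-c] for c in coins)
...dp[17]=3, dp[18]=4, dp[19]=5, dp[20]=6, dp[21]=7, dp[22]=8
Minimum coins for 22 = 8


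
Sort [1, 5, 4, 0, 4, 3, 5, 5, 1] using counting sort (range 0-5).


Count array: [1, 2, 0, 1, 2, 3]
Reconstruct: [0, 1, 1, 3, 4, 4, 5, 5, 5]


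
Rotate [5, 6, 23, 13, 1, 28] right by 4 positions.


Right rotate by 4: [23, 13, 1, 28, 5, 6]


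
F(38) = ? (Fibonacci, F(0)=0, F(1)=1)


F(n)=F(n-1)+F(n-2)
...F(36)=14930352, F(37)=24157817, F(38)=39088169


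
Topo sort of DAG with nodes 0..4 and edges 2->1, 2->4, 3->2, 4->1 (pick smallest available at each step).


Kahn's algorithm, process smallest node first
Order: [0, 3, 2, 4, 1]


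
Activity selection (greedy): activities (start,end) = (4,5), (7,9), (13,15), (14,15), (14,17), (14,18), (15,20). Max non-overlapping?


Greedy: pick earliest-ending, then skip overlaps.
Selected (4 activities): [(4, 5), (7, 9), (13, 15), (15, 20)]


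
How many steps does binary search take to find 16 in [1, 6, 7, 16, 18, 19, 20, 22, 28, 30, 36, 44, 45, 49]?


Search for 16:
[0,13] mid=6 arr[6]=20
[0,5] mid=2 arr[2]=7
[3,5] mid=4 arr[4]=18
[3,3] mid=3 arr[3]=16
Total: 4 comparisons


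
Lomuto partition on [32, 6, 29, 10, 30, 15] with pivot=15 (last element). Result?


Elements <= 15 go left of pivot.
Result: [6, 10, 15, 32, 30, 29], pivot at index 2


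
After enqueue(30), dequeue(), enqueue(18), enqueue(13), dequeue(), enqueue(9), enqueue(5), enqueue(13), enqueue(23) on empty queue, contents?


enqueue(30) -> [30]
dequeue() returns 30 -> []
enqueue(18) -> [18]
enqueue(13) -> [18, 13]
dequeue() returns 18 -> [13]
enqueue(9) -> [13, 9]
enqueue(5) -> [13, 9, 5]
enqueue(13) -> [13, 9, 5, 13]
enqueue(23) -> [13, 9, 5, 13, 23]
Final queue (front to back): [13, 9, 5, 13, 23]


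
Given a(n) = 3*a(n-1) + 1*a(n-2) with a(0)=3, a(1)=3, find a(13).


Build bottom-up:
...a(11)=552954, a(12)=1826283, a(13)=3*1826283+1*552954=6031803


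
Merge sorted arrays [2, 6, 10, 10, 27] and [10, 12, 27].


Compare heads, take smaller each step.
Merged: [2, 6, 10, 10, 10, 12, 27, 27]


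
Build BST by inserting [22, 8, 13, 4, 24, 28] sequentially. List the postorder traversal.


Root = 22; build tree by BST insertion.
Postorder traversal: [4, 13, 8, 28, 24, 22]


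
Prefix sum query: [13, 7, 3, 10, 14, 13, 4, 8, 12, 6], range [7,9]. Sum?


Prefix sums: [0, 13, 20, 23, 33, 47, 60, 64, 72, 84, 90]
Sum[7..9] = prefix[10] - prefix[7] = 90 - 64 = 26


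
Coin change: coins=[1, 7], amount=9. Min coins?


dp[0]=0; dp[i]=1+min(dp[i-c] for c in coins)
...dp[4]=4, dp[5]=5, dp[6]=6, dp[7]=1, dp[8]=2, dp[9]=3
Minimum coins for 9 = 3


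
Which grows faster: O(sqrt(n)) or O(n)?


sublinear grows slower than linear
O(sqrt(n)) is asymptotically smaller; O(n) grows faster


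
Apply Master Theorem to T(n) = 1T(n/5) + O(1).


a=1, b=5, c=0. log_5(1)=0 = c=0. Case 2: O(n^c log n) = O(log n)
Complexity: O(log n)


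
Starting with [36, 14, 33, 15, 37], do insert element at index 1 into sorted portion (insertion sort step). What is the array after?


After one pass: [14, 36, 33, 15, 37]


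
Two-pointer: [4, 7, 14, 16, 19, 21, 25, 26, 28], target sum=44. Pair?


Two pointers: lo=0, hi=8
Found pair: (16, 28) summing to 44


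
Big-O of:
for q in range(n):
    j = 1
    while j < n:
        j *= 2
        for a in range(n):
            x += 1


Per nesting level: O(n) * O(log n) * O(n) = O(n^2 log n)
Complexity: O(n^2 log n)


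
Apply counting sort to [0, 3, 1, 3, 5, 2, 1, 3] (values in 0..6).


Count array: [1, 2, 1, 3, 0, 1, 0]
Reconstruct: [0, 1, 1, 2, 3, 3, 3, 5]


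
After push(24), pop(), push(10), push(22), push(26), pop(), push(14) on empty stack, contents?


push(24) -> [24]
pop() returns 24 -> []
push(10) -> [10]
push(22) -> [10, 22]
push(26) -> [10, 22, 26]
pop() returns 26 -> [10, 22]
push(14) -> [10, 22, 14]
Final stack (bottom to top): [10, 22, 14]


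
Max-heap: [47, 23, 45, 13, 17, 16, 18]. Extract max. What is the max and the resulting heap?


Max = 47
Replace root with last, heapify down
Resulting heap: [45, 23, 18, 13, 17, 16]


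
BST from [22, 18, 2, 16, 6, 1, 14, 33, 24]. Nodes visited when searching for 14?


BST root = 22
Search for 14: compare at each node
Path: [22, 18, 2, 16, 6, 14]


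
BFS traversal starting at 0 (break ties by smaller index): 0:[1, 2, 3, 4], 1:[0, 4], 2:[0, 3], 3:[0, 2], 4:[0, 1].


BFS queue: start with [0]
Visit order: [0, 1, 2, 3, 4]


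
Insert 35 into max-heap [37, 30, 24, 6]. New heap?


Append 35: [37, 30, 24, 6, 35]
Bubble up: swap idx 4(35) with idx 1(30)
Result: [37, 35, 24, 6, 30]


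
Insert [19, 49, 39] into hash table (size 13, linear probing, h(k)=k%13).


Insertions: 19->slot 6; 49->slot 10; 39->slot 0
Table: [39, None, None, None, None, None, 19, None, None, None, 49, None, None]


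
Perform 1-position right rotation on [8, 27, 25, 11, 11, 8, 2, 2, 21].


Right rotate by 1: [21, 8, 27, 25, 11, 11, 8, 2, 2]


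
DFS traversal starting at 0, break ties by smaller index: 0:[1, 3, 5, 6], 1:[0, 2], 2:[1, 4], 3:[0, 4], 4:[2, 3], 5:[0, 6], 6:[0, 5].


DFS stack-based: start with [0]
Visit order: [0, 1, 2, 4, 3, 5, 6]


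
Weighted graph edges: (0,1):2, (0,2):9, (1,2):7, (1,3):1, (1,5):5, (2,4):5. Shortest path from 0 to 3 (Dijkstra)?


Dijkstra from 0:
Distances: {0: 0, 1: 2, 2: 9, 3: 3, 4: 14, 5: 7}
Shortest distance to 3 = 3, path = [0, 1, 3]


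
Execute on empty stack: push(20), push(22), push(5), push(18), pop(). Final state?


push(20) -> [20]
push(22) -> [20, 22]
push(5) -> [20, 22, 5]
push(18) -> [20, 22, 5, 18]
pop() returns 18 -> [20, 22, 5]
Final stack (bottom to top): [20, 22, 5]
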